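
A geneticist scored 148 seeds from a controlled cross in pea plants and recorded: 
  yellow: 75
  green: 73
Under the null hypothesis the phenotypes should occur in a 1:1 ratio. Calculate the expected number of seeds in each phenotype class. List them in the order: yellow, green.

74, 74

Total ratio parts = 2. Expected numbers out of 148:
  yellow: 148 × 1/2 = 74
  green: 148 × 1/2 = 74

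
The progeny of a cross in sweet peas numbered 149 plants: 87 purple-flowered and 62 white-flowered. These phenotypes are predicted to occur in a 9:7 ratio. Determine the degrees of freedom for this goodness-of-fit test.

1

A goodness-of-fit test with 2 phenotype classes has df = 2 − 1 = 1.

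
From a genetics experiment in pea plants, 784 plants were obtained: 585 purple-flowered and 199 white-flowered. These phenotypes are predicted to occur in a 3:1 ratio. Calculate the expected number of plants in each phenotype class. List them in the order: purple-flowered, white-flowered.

588, 196

Total ratio parts = 4. Expected numbers out of 784:
  purple-flowered: 784 × 3/4 = 588
  white-flowered: 784 × 1/4 = 196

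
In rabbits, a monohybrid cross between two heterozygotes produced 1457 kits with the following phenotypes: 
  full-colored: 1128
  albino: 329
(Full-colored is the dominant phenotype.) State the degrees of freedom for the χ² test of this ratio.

For a monohybrid cross between heterozygotes with complete dominance, the expected phenotypic ratio is 3:1.
A goodness-of-fit test with 2 phenotype classes has df = 2 − 1 = 1.

1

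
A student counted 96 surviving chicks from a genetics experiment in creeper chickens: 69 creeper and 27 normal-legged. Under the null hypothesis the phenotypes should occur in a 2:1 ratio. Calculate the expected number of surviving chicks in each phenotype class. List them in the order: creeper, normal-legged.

64, 32

Total ratio parts = 3. Expected numbers out of 96:
  creeper: 96 × 2/3 = 64
  normal-legged: 96 × 1/3 = 32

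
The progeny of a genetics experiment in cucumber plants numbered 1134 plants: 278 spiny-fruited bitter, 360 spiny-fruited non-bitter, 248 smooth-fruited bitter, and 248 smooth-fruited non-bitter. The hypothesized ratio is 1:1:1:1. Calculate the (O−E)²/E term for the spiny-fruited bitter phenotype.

0.107

Under the 1:1:1:1 hypothesis (Σ ratio = 4, N = 1134):
  spiny-fruited bitter: 1134 × 1/4 = 283.5
  spiny-fruited non-bitter: 1134 × 1/4 = 283.5
  smooth-fruited bitter: 1134 × 1/4 = 283.5
  smooth-fruited non-bitter: 1134 × 1/4 = 283.5
Contribution of spiny-fruited bitter: (278 − 283.5)² / 283.5 = 0.1067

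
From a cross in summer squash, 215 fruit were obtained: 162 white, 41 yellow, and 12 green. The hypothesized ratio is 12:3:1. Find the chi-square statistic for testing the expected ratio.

0.169

Expected counts for N = 215 under a 12:3:1 ratio (total parts = 16):
  white: 215 × 12/16 = 161.25
  yellow: 215 × 3/16 = 40.3125
  green: 215 × 1/16 = 13.4375
χ² = Σ (O − E)² / E
  white: (162 − 161.25)² / 161.25 = 0.0035
  yellow: (41 − 40.3125)² / 40.3125 = 0.0117
  green: (12 − 13.4375)² / 13.4375 = 0.1538
χ² = 0.0035 + 0.0117 + 0.1538 = 0.169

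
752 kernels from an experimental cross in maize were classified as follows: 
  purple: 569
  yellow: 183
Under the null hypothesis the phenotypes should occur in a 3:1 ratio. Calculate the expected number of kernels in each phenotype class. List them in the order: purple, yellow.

Expected counts for N = 752 under a 3:1 ratio (total parts = 4):
  purple: 752 × 3/4 = 564
  yellow: 752 × 1/4 = 188

564, 188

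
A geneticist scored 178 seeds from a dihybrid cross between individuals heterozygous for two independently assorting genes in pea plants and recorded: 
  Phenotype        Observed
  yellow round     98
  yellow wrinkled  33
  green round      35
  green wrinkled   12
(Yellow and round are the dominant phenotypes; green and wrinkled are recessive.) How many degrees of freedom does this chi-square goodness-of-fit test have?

3

A dihybrid F₂ with independent assortment and complete dominance at both loci gives a 9:3:3:1 phenotypic ratio.
A goodness-of-fit test with 4 phenotype classes has df = 4 − 1 = 3.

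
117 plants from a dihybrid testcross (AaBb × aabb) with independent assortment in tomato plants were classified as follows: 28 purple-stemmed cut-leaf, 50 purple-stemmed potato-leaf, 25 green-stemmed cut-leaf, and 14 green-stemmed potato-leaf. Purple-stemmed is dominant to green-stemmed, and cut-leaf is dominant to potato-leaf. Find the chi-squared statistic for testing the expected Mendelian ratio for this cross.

A dihybrid testcross with independent assortment gives a 1:1:1:1 ratio.
The 1:1:1:1 ratio has 4 parts, so with N = 117 the expected counts are:
  purple-stemmed cut-leaf: 117 × 1/4 = 29.25
  purple-stemmed potato-leaf: 117 × 1/4 = 29.25
  green-stemmed cut-leaf: 117 × 1/4 = 29.25
  green-stemmed potato-leaf: 117 × 1/4 = 29.25
χ² = Σ (O − E)² / E
  purple-stemmed cut-leaf: (28 − 29.25)² / 29.25 = 0.0534
  purple-stemmed potato-leaf: (50 − 29.25)² / 29.25 = 14.7201
  green-stemmed cut-leaf: (25 − 29.25)² / 29.25 = 0.6175
  green-stemmed potato-leaf: (14 − 29.25)² / 29.25 = 7.9509
χ² = 0.0534 + 14.7201 + 0.6175 + 7.9509 = 23.3419 ≈ 23.342

23.342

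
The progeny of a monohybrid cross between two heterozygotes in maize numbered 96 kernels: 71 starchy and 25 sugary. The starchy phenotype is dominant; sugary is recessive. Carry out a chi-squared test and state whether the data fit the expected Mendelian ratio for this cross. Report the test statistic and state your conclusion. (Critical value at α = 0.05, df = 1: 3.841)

0.056; consistent

For a monohybrid cross between heterozygotes with complete dominance, the expected phenotypic ratio is 3:1.
Expected counts for N = 96 under a 3:1 ratio (total parts = 4):
  starchy: 96 × 3/4 = 72
  sugary: 96 × 1/4 = 24
χ² = Σ (O − E)² / E
  starchy: (71 − 72)² / 72 = 0.0139
  sugary: (25 − 24)² / 24 = 0.0417
χ² = 0.0139 + 0.0417 = 0.0556 ≈ 0.056
Degrees of freedom = 2 − 1 = 1; critical value at α = 0.05 is 3.841.
Since 0.056 < 3.841, we fail to reject the null hypothesis — the data are consistent with the 3:1 ratio.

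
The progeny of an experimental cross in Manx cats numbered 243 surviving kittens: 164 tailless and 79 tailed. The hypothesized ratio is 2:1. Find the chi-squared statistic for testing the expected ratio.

0.074

Under the 2:1 hypothesis (Σ ratio = 3, N = 243):
  tailless: 243 × 2/3 = 162
  tailed: 243 × 1/3 = 81
χ² = Σ (O − E)² / E
  tailless: (164 − 162)² / 162 = 0.0247
  tailed: (79 − 81)² / 81 = 0.0494
χ² = 0.0247 + 0.0494 = 0.0741 ≈ 0.074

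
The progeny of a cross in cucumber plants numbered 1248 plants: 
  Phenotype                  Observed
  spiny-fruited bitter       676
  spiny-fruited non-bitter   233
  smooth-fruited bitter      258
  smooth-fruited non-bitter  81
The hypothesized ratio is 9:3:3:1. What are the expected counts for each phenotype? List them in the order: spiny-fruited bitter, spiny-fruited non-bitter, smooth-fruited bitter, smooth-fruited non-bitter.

Total ratio parts = 16. Expected numbers out of 1248:
  spiny-fruited bitter: 1248 × 9/16 = 702
  spiny-fruited non-bitter: 1248 × 3/16 = 234
  smooth-fruited bitter: 1248 × 3/16 = 234
  smooth-fruited non-bitter: 1248 × 1/16 = 78

702, 234, 234, 78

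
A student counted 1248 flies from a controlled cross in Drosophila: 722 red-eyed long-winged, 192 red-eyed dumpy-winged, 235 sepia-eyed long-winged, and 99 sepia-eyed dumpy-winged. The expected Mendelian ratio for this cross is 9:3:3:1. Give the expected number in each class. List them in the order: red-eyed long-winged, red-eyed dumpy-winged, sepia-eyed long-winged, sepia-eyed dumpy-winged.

702, 234, 234, 78

Expected counts for N = 1248 under a 9:3:3:1 ratio (total parts = 16):
  red-eyed long-winged: 1248 × 9/16 = 702
  red-eyed dumpy-winged: 1248 × 3/16 = 234
  sepia-eyed long-winged: 1248 × 3/16 = 234
  sepia-eyed dumpy-winged: 1248 × 1/16 = 78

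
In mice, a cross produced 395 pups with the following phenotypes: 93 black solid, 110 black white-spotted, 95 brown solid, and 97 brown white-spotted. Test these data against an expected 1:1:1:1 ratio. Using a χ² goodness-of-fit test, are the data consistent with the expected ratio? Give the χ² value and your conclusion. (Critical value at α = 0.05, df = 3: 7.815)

1.790; consistent

Total ratio parts = 4. Expected numbers out of 395:
  black solid: 395 × 1/4 = 98.75
  black white-spotted: 395 × 1/4 = 98.75
  brown solid: 395 × 1/4 = 98.75
  brown white-spotted: 395 × 1/4 = 98.75
χ² = Σ (O − E)² / E
  black solid: (93 − 98.75)² / 98.75 = 0.3348
  black white-spotted: (110 − 98.75)² / 98.75 = 1.2816
  brown solid: (95 − 98.75)² / 98.75 = 0.1424
  brown white-spotted: (97 − 98.75)² / 98.75 = 0.0310
χ² = 0.3348 + 1.2816 + 0.1424 + 0.0310 = 1.7898 ≈ 1.790
Degrees of freedom = 4 − 1 = 3; critical value at α = 0.05 is 7.815.
Since 1.790 < 7.815, we fail to reject the null hypothesis — the data are consistent with the 1:1:1:1 ratio.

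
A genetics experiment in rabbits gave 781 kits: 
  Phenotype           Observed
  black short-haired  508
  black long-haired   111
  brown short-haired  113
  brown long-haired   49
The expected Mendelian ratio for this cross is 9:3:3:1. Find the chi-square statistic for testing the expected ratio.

The 9:3:3:1 ratio has 16 parts, so with N = 781 the expected counts are:
  black short-haired: 781 × 9/16 = 439.3125
  black long-haired: 781 × 3/16 = 146.4375
  brown short-haired: 781 × 3/16 = 146.4375
  brown long-haired: 781 × 1/16 = 48.8125
χ² = Σ (O − E)² / E
  black short-haired: (508 − 439.3125)² / 439.3125 = 10.7394
  black long-haired: (111 − 146.4375)² / 146.4375 = 8.5758
  brown short-haired: (113 − 146.4375)² / 146.4375 = 7.6351
  brown long-haired: (49 − 48.8125)² / 48.8125 = 0.0007
χ² = 10.7394 + 8.5758 + 7.6351 + 0.0007 = 26.951

26.951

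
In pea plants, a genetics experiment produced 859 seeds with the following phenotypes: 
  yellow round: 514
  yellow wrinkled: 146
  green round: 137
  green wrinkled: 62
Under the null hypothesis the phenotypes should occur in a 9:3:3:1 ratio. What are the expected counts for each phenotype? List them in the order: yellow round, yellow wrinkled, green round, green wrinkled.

The 9:3:3:1 ratio has 16 parts, so with N = 859 the expected counts are:
  yellow round: 859 × 9/16 = 483.1875
  yellow wrinkled: 859 × 3/16 = 161.0625
  green round: 859 × 3/16 = 161.0625
  green wrinkled: 859 × 1/16 = 53.6875

483.1875, 161.0625, 161.0625, 53.6875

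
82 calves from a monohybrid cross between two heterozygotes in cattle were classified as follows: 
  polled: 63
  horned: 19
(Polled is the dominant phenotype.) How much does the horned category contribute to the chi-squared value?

0.110

For a monohybrid cross between heterozygotes with complete dominance, the expected phenotypic ratio is 3:1.
Expected counts for N = 82 under a 3:1 ratio (total parts = 4):
  polled: 82 × 3/4 = 61.5
  horned: 82 × 1/4 = 20.5
Contribution of horned: (19 − 20.5)² / 20.5 = 0.1098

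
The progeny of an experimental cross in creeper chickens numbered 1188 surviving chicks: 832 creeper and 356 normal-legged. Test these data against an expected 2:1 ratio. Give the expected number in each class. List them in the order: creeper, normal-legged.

792, 396

The 2:1 ratio has 3 parts, so with N = 1188 the expected counts are:
  creeper: 1188 × 2/3 = 792
  normal-legged: 1188 × 1/3 = 396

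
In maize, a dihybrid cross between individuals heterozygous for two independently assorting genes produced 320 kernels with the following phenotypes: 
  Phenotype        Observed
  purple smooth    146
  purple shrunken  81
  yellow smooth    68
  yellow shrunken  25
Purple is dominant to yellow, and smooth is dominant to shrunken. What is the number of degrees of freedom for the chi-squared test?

3

A dihybrid F₂ with independent assortment and complete dominance at both loci gives a 9:3:3:1 phenotypic ratio.
A goodness-of-fit test with 4 phenotype classes has df = 4 − 1 = 3.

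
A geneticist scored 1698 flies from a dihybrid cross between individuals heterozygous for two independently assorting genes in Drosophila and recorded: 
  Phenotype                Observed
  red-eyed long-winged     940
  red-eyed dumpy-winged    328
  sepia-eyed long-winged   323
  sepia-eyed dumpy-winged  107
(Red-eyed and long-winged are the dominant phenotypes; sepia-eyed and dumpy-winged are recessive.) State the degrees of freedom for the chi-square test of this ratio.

3

A dihybrid F₂ with independent assortment and complete dominance at both loci gives a 9:3:3:1 phenotypic ratio.
A goodness-of-fit test with 4 phenotype classes has df = 4 − 1 = 3.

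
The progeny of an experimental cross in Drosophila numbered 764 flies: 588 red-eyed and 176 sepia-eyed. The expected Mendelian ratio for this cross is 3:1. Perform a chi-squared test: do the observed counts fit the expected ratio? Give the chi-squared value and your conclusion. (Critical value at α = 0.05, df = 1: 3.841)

1.571; consistent

Under the 3:1 hypothesis (Σ ratio = 4, N = 764):
  red-eyed: 764 × 3/4 = 573
  sepia-eyed: 764 × 1/4 = 191
χ² = Σ (O − E)² / E
  red-eyed: (588 − 573)² / 573 = 0.3927
  sepia-eyed: (176 − 191)² / 191 = 1.1780
χ² = 0.3927 + 1.1780 = 1.5707 ≈ 1.571
Degrees of freedom = 2 − 1 = 1; critical value at α = 0.05 is 3.841.
Since 1.571 < 3.841, we fail to reject the null hypothesis — the data are consistent with the 3:1 ratio.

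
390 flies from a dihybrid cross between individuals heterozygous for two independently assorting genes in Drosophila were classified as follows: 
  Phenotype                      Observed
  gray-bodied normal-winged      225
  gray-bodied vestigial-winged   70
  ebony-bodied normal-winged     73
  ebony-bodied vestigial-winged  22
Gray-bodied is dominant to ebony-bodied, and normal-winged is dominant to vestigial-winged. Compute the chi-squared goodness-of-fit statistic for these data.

0.509

A dihybrid F₂ with independent assortment and complete dominance at both loci gives a 9:3:3:1 phenotypic ratio.
The 9:3:3:1 ratio has 16 parts, so with N = 390 the expected counts are:
  gray-bodied normal-winged: 390 × 9/16 = 219.375
  gray-bodied vestigial-winged: 390 × 3/16 = 73.125
  ebony-bodied normal-winged: 390 × 3/16 = 73.125
  ebony-bodied vestigial-winged: 390 × 1/16 = 24.375
χ² = Σ (O − E)² / E
  gray-bodied normal-winged: (225 − 219.375)² / 219.375 = 0.1442
  gray-bodied vestigial-winged: (70 − 73.125)² / 73.125 = 0.1335
  ebony-bodied normal-winged: (73 − 73.125)² / 73.125 = 0.0002
  ebony-bodied vestigial-winged: (22 − 24.375)² / 24.375 = 0.2314
χ² = 0.1442 + 0.1335 + 0.0002 + 0.2314 = 0.5093 ≈ 0.509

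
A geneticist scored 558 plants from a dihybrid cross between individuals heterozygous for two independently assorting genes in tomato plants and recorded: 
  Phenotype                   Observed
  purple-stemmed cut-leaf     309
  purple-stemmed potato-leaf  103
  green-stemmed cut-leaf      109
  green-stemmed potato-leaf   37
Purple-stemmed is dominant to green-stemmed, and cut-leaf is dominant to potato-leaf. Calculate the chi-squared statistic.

A dihybrid F₂ with independent assortment and complete dominance at both loci gives a 9:3:3:1 phenotypic ratio.
The 9:3:3:1 ratio has 16 parts, so with N = 558 the expected counts are:
  purple-stemmed cut-leaf: 558 × 9/16 = 313.875
  purple-stemmed potato-leaf: 558 × 3/16 = 104.625
  green-stemmed cut-leaf: 558 × 3/16 = 104.625
  green-stemmed potato-leaf: 558 × 1/16 = 34.875
χ² = Σ (O − E)² / E
  purple-stemmed cut-leaf: (309 − 313.875)² / 313.875 = 0.0757
  purple-stemmed potato-leaf: (103 − 104.625)² / 104.625 = 0.0252
  green-stemmed cut-leaf: (109 − 104.625)² / 104.625 = 0.1829
  green-stemmed potato-leaf: (37 − 34.875)² / 34.875 = 0.1295
χ² = 0.0757 + 0.0252 + 0.1829 + 0.1295 = 0.4133 ≈ 0.413

0.413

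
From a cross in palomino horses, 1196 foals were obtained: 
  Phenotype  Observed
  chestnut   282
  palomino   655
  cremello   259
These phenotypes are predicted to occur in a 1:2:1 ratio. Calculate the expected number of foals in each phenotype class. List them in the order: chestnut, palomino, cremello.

299, 598, 299

Under the 1:2:1 hypothesis (Σ ratio = 4, N = 1196):
  chestnut: 1196 × 1/4 = 299
  palomino: 1196 × 2/4 = 598
  cremello: 1196 × 1/4 = 299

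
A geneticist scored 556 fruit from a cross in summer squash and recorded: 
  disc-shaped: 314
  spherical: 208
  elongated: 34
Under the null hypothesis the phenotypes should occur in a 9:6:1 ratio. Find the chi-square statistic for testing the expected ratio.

Expected counts for N = 556 under a 9:6:1 ratio (total parts = 16):
  disc-shaped: 556 × 9/16 = 312.75
  spherical: 556 × 6/16 = 208.5
  elongated: 556 × 1/16 = 34.75
χ² = Σ (O − E)² / E
  disc-shaped: (314 − 312.75)² / 312.75 = 0.0050
  spherical: (208 − 208.5)² / 208.5 = 0.0012
  elongated: (34 − 34.75)² / 34.75 = 0.0162
χ² = 0.0050 + 0.0012 + 0.0162 = 0.0224 ≈ 0.022

0.022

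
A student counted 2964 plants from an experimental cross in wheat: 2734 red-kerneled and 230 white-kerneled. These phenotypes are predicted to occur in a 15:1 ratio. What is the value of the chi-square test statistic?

The 15:1 ratio has 16 parts, so with N = 2964 the expected counts are:
  red-kerneled: 2964 × 15/16 = 2778.75
  white-kerneled: 2964 × 1/16 = 185.25
χ² = Σ (O − E)² / E
  red-kerneled: (2734 − 2778.75)² / 2778.75 = 0.7207
  white-kerneled: (230 − 185.25)² / 185.25 = 10.8101
χ² = 0.7207 + 10.8101 = 11.5308 ≈ 11.531

11.531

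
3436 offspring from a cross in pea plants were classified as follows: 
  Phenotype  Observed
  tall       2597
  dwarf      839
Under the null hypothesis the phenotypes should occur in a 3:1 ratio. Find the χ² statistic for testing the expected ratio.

0.621

Total ratio parts = 4. Expected numbers out of 3436:
  tall: 3436 × 3/4 = 2577
  dwarf: 3436 × 1/4 = 859
χ² = Σ (O − E)² / E
  tall: (2597 − 2577)² / 2577 = 0.1552
  dwarf: (839 − 859)² / 859 = 0.4657
χ² = 0.1552 + 0.4657 = 0.6209 ≈ 0.621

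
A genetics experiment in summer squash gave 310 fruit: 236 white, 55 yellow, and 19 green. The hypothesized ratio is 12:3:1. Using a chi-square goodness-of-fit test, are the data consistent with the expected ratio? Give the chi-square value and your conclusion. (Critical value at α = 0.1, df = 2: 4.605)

0.228; consistent

Expected counts for N = 310 under a 12:3:1 ratio (total parts = 16):
  white: 310 × 12/16 = 232.5
  yellow: 310 × 3/16 = 58.125
  green: 310 × 1/16 = 19.375
χ² = Σ (O − E)² / E
  white: (236 − 232.5)² / 232.5 = 0.0527
  yellow: (55 − 58.125)² / 58.125 = 0.1680
  green: (19 − 19.375)² / 19.375 = 0.0073
χ² = 0.0527 + 0.1680 + 0.0073 = 0.228
Degrees of freedom = 3 − 1 = 2; critical value at α = 0.1 is 4.605.
Since 0.228 < 4.605, we fail to reject the null hypothesis — the data are consistent with the 12:3:1 ratio.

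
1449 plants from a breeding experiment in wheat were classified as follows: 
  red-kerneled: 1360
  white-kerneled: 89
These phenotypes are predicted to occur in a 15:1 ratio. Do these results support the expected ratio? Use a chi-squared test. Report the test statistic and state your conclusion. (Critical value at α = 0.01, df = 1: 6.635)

0.029; consistent

Under the 15:1 hypothesis (Σ ratio = 16, N = 1449):
  red-kerneled: 1449 × 15/16 = 1358.4375
  white-kerneled: 1449 × 1/16 = 90.5625
χ² = Σ (O − E)² / E
  red-kerneled: (1360 − 1358.4375)² / 1358.4375 = 0.0018
  white-kerneled: (89 − 90.5625)² / 90.5625 = 0.0270
χ² = 0.0018 + 0.0270 = 0.0288 ≈ 0.029
Degrees of freedom = 2 − 1 = 1; critical value at α = 0.01 is 6.635.
Since 0.029 < 6.635, we fail to reject the null hypothesis — the data are consistent with the 15:1 ratio.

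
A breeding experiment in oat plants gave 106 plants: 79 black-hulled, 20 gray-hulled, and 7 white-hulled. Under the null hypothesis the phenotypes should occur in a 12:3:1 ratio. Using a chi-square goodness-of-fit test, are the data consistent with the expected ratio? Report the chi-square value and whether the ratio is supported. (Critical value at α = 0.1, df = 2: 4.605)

Under the 12:3:1 hypothesis (Σ ratio = 16, N = 106):
  black-hulled: 106 × 12/16 = 79.5
  gray-hulled: 106 × 3/16 = 19.875
  white-hulled: 106 × 1/16 = 6.625
χ² = Σ (O − E)² / E
  black-hulled: (79 − 79.5)² / 79.5 = 0.0031
  gray-hulled: (20 − 19.875)² / 19.875 = 0.0008
  white-hulled: (7 − 6.625)² / 6.625 = 0.0212
χ² = 0.0031 + 0.0008 + 0.0212 = 0.0251 ≈ 0.025
Degrees of freedom = 3 − 1 = 2; critical value at α = 0.1 is 4.605.
Since 0.025 < 4.605, we fail to reject the null hypothesis — the data are consistent with the 12:3:1 ratio.

0.025; consistent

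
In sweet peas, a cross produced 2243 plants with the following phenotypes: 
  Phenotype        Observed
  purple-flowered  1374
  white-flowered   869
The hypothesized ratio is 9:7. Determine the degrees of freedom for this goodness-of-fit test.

A goodness-of-fit test with 2 phenotype classes has df = 2 − 1 = 1.

1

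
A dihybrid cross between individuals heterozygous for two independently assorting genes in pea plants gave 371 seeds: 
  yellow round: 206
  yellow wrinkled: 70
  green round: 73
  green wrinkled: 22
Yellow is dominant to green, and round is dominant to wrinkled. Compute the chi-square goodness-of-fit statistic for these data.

0.268

A dihybrid F₂ with independent assortment and complete dominance at both loci gives a 9:3:3:1 phenotypic ratio.
Expected counts for N = 371 under a 9:3:3:1 ratio (total parts = 16):
  yellow round: 371 × 9/16 = 208.6875
  yellow wrinkled: 371 × 3/16 = 69.5625
  green round: 371 × 3/16 = 69.5625
  green wrinkled: 371 × 1/16 = 23.1875
χ² = Σ (O − E)² / E
  yellow round: (206 − 208.6875)² / 208.6875 = 0.0346
  yellow wrinkled: (70 − 69.5625)² / 69.5625 = 0.0028
  green round: (73 − 69.5625)² / 69.5625 = 0.1699
  green wrinkled: (22 − 23.1875)² / 23.1875 = 0.0608
χ² = 0.0346 + 0.0028 + 0.1699 + 0.0608 = 0.2681 ≈ 0.268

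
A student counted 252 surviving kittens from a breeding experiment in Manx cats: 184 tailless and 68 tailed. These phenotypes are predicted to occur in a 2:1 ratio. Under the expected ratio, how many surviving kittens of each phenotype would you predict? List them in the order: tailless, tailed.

Expected counts for N = 252 under a 2:1 ratio (total parts = 3):
  tailless: 252 × 2/3 = 168
  tailed: 252 × 1/3 = 84

168, 84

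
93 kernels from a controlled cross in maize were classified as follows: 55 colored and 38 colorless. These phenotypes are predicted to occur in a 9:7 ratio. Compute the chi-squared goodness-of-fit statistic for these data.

Expected counts for N = 93 under a 9:7 ratio (total parts = 16):
  colored: 93 × 9/16 = 52.3125
  colorless: 93 × 7/16 = 40.6875
χ² = Σ (O − E)² / E
  colored: (55 − 52.3125)² / 52.3125 = 0.1381
  colorless: (38 − 40.6875)² / 40.6875 = 0.1775
χ² = 0.1381 + 0.1775 = 0.3156 ≈ 0.316

0.316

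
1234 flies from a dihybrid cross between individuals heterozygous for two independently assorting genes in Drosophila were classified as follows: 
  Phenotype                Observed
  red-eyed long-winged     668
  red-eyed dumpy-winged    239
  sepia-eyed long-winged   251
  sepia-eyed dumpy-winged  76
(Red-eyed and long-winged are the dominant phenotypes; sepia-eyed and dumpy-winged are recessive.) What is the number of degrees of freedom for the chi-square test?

3

A dihybrid F₂ with independent assortment and complete dominance at both loci gives a 9:3:3:1 phenotypic ratio.
A goodness-of-fit test with 4 phenotype classes has df = 4 − 1 = 3.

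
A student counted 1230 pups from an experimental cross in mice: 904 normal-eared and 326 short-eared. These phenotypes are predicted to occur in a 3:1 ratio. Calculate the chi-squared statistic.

1.484

Under the 3:1 hypothesis (Σ ratio = 4, N = 1230):
  normal-eared: 1230 × 3/4 = 922.5
  short-eared: 1230 × 1/4 = 307.5
χ² = Σ (O − E)² / E
  normal-eared: (904 − 922.5)² / 922.5 = 0.3710
  short-eared: (326 − 307.5)² / 307.5 = 1.1130
χ² = 0.3710 + 1.1130 = 1.484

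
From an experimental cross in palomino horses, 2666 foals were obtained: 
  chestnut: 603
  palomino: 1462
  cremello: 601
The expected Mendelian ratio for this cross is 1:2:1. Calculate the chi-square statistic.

Total ratio parts = 4. Expected numbers out of 2666:
  chestnut: 2666 × 1/4 = 666.5
  palomino: 2666 × 2/4 = 1333
  cremello: 2666 × 1/4 = 666.5
χ² = Σ (O − E)² / E
  chestnut: (603 − 666.5)² / 666.5 = 6.0499
  palomino: (1462 − 1333)² / 1333 = 12.4839
  cremello: (601 − 666.5)² / 666.5 = 6.4370
χ² = 6.0499 + 12.4839 + 6.4370 = 24.9708 ≈ 24.971

24.971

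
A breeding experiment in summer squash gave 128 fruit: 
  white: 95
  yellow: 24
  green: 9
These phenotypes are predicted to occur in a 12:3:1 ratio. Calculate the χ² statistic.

Under the 12:3:1 hypothesis (Σ ratio = 16, N = 128):
  white: 128 × 12/16 = 96
  yellow: 128 × 3/16 = 24
  green: 128 × 1/16 = 8
χ² = Σ (O − E)² / E
  white: (95 − 96)² / 96 = 0.0104
  yellow: (24 − 24)² / 24 = 0.0000
  green: (9 − 8)² / 8 = 0.1250
χ² = 0.0104 + 0.0000 + 0.1250 = 0.1354 ≈ 0.135

0.135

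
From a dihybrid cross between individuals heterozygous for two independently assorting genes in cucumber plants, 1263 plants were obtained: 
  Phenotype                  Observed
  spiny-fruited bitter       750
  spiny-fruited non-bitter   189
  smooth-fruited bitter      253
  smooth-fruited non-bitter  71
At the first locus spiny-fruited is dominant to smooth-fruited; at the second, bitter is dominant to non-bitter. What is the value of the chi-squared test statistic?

13.761

A dihybrid F₂ with independent assortment and complete dominance at both loci gives a 9:3:3:1 phenotypic ratio.
Expected counts for N = 1263 under a 9:3:3:1 ratio (total parts = 16):
  spiny-fruited bitter: 1263 × 9/16 = 710.4375
  spiny-fruited non-bitter: 1263 × 3/16 = 236.8125
  smooth-fruited bitter: 1263 × 3/16 = 236.8125
  smooth-fruited non-bitter: 1263 × 1/16 = 78.9375
χ² = Σ (O − E)² / E
  spiny-fruited bitter: (750 − 710.4375)² / 710.4375 = 2.2031
  spiny-fruited non-bitter: (189 − 236.8125)² / 236.8125 = 9.6534
  smooth-fruited bitter: (253 − 236.8125)² / 236.8125 = 1.1065
  smooth-fruited non-bitter: (71 − 78.9375)² / 78.9375 = 0.7981
χ² = 2.2031 + 9.6534 + 1.1065 + 0.7981 = 13.7611 ≈ 13.761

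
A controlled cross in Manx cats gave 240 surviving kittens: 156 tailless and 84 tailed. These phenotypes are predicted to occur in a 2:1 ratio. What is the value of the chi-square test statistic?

Total ratio parts = 3. Expected numbers out of 240:
  tailless: 240 × 2/3 = 160
  tailed: 240 × 1/3 = 80
χ² = Σ (O − E)² / E
  tailless: (156 − 160)² / 160 = 0.1000
  tailed: (84 − 80)² / 80 = 0.2000
χ² = 0.1000 + 0.2000 = 0.300

0.300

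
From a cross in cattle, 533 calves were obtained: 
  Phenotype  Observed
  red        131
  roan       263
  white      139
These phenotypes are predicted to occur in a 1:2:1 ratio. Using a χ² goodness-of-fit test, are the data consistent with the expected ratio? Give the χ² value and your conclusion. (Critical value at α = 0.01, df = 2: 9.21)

Expected counts for N = 533 under a 1:2:1 ratio (total parts = 4):
  red: 533 × 1/4 = 133.25
  roan: 533 × 2/4 = 266.5
  white: 533 × 1/4 = 133.25
χ² = Σ (O − E)² / E
  red: (131 − 133.25)² / 133.25 = 0.0380
  roan: (263 − 266.5)² / 266.5 = 0.0460
  white: (139 − 133.25)² / 133.25 = 0.2481
χ² = 0.0380 + 0.0460 + 0.2481 = 0.3321 ≈ 0.332
Degrees of freedom = 3 − 1 = 2; critical value at α = 0.01 is 9.21.
Since 0.332 < 9.21, we fail to reject the null hypothesis — the data are consistent with the 1:2:1 ratio.

0.332; consistent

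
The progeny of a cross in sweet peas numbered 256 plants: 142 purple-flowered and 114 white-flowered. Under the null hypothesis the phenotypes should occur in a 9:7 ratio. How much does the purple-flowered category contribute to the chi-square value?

0.028

Total ratio parts = 16. Expected numbers out of 256:
  purple-flowered: 256 × 9/16 = 144
  white-flowered: 256 × 7/16 = 112
Contribution of purple-flowered: (142 − 144)² / 144 = 0.0278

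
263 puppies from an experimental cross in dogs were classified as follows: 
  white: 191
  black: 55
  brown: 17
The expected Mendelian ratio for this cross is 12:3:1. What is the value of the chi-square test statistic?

Under the 12:3:1 hypothesis (Σ ratio = 16, N = 263):
  white: 263 × 12/16 = 197.25
  black: 263 × 3/16 = 49.3125
  brown: 263 × 1/16 = 16.4375
χ² = Σ (O − E)² / E
  white: (191 − 197.25)² / 197.25 = 0.1980
  black: (55 − 49.3125)² / 49.3125 = 0.6560
  brown: (17 − 16.4375)² / 16.4375 = 0.0192
χ² = 0.1980 + 0.6560 + 0.0192 = 0.8732 ≈ 0.873

0.873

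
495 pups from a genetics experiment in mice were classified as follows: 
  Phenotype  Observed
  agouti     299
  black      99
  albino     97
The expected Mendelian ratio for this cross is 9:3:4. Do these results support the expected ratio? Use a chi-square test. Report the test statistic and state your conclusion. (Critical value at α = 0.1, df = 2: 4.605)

7.713; not consistent

Expected counts for N = 495 under a 9:3:4 ratio (total parts = 16):
  agouti: 495 × 9/16 = 278.4375
  black: 495 × 3/16 = 92.8125
  albino: 495 × 4/16 = 123.75
χ² = Σ (O − E)² / E
  agouti: (299 − 278.4375)² / 278.4375 = 1.5185
  black: (99 − 92.8125)² / 92.8125 = 0.4125
  albino: (97 − 123.75)² / 123.75 = 5.7823
χ² = 1.5185 + 0.4125 + 5.7823 = 7.7133 ≈ 7.713
Degrees of freedom = 3 − 1 = 2; critical value at α = 0.1 is 4.605.
Since 7.713 > 4.605, we reject the null hypothesis — the data do not fit the 9:3:4 ratio.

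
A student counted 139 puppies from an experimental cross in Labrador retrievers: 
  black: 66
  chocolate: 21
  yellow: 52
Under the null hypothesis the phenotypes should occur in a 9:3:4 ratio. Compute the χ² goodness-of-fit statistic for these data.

11.446

Under the 9:3:4 hypothesis (Σ ratio = 16, N = 139):
  black: 139 × 9/16 = 78.1875
  chocolate: 139 × 3/16 = 26.0625
  yellow: 139 × 4/16 = 34.75
χ² = Σ (O − E)² / E
  black: (66 − 78.1875)² / 78.1875 = 1.8997
  chocolate: (21 − 26.0625)² / 26.0625 = 0.9834
  yellow: (52 − 34.75)² / 34.75 = 8.5629
χ² = 1.8997 + 0.9834 + 8.5629 = 11.446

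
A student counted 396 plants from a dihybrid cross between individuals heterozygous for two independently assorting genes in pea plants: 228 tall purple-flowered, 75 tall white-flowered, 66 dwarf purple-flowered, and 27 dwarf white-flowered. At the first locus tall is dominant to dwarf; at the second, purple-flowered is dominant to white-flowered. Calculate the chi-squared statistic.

1.253

A dihybrid F₂ with independent assortment and complete dominance at both loci gives a 9:3:3:1 phenotypic ratio.
Expected counts for N = 396 under a 9:3:3:1 ratio (total parts = 16):
  tall purple-flowered: 396 × 9/16 = 222.75
  tall white-flowered: 396 × 3/16 = 74.25
  dwarf purple-flowered: 396 × 3/16 = 74.25
  dwarf white-flowered: 396 × 1/16 = 24.75
χ² = Σ (O − E)² / E
  tall purple-flowered: (228 − 222.75)² / 222.75 = 0.1237
  tall white-flowered: (75 − 74.25)² / 74.25 = 0.0076
  dwarf purple-flowered: (66 − 74.25)² / 74.25 = 0.9167
  dwarf white-flowered: (27 − 24.75)² / 24.75 = 0.2045
χ² = 0.1237 + 0.0076 + 0.9167 + 0.2045 = 1.2525 ≈ 1.253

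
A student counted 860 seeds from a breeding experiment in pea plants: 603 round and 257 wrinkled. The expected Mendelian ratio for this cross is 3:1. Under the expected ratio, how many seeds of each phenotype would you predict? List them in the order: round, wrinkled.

645, 215

Total ratio parts = 4. Expected numbers out of 860:
  round: 860 × 3/4 = 645
  wrinkled: 860 × 1/4 = 215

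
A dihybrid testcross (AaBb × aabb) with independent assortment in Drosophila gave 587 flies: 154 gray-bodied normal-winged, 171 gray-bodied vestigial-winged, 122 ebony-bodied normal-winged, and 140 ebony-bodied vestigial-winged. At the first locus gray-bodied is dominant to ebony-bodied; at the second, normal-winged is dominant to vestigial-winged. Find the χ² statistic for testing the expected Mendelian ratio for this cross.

8.850

A dihybrid testcross with independent assortment gives a 1:1:1:1 ratio.
Total ratio parts = 4. Expected numbers out of 587:
  gray-bodied normal-winged: 587 × 1/4 = 146.75
  gray-bodied vestigial-winged: 587 × 1/4 = 146.75
  ebony-bodied normal-winged: 587 × 1/4 = 146.75
  ebony-bodied vestigial-winged: 587 × 1/4 = 146.75
χ² = Σ (O − E)² / E
  gray-bodied normal-winged: (154 − 146.75)² / 146.75 = 0.3582
  gray-bodied vestigial-winged: (171 − 146.75)² / 146.75 = 4.0072
  ebony-bodied normal-winged: (122 − 146.75)² / 146.75 = 4.1742
  ebony-bodied vestigial-winged: (140 − 146.75)² / 146.75 = 0.3105
χ² = 0.3582 + 4.0072 + 4.1742 + 0.3105 = 8.8501 ≈ 8.850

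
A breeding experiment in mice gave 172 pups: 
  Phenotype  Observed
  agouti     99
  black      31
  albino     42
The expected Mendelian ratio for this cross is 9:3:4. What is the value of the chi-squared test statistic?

Expected counts for N = 172 under a 9:3:4 ratio (total parts = 16):
  agouti: 172 × 9/16 = 96.75
  black: 172 × 3/16 = 32.25
  albino: 172 × 4/16 = 43
χ² = Σ (O − E)² / E
  agouti: (99 − 96.75)² / 96.75 = 0.0523
  black: (31 − 32.25)² / 32.25 = 0.0484
  albino: (42 − 43)² / 43 = 0.0233
χ² = 0.0523 + 0.0484 + 0.0233 = 0.124

0.124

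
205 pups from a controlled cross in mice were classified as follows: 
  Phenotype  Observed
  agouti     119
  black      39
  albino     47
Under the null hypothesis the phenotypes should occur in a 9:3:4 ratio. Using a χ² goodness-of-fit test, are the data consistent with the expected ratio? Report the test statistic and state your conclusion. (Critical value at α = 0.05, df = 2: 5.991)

Expected counts for N = 205 under a 9:3:4 ratio (total parts = 16):
  agouti: 205 × 9/16 = 115.3125
  black: 205 × 3/16 = 38.4375
  albino: 205 × 4/16 = 51.25
χ² = Σ (O − E)² / E
  agouti: (119 − 115.3125)² / 115.3125 = 0.1179
  black: (39 − 38.4375)² / 38.4375 = 0.0082
  albino: (47 − 51.25)² / 51.25 = 0.3524
χ² = 0.1179 + 0.0082 + 0.3524 = 0.4785 ≈ 0.479
Degrees of freedom = 3 − 1 = 2; critical value at α = 0.05 is 5.991.
Since 0.479 < 5.991, we fail to reject the null hypothesis — the data are consistent with the 9:3:4 ratio.

0.479; consistent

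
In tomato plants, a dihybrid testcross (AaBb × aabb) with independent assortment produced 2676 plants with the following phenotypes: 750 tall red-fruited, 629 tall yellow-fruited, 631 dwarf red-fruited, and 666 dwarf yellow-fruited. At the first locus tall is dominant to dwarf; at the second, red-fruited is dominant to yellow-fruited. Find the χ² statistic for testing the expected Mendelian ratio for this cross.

14.371

A dihybrid testcross with independent assortment gives a 1:1:1:1 ratio.
Under the 1:1:1:1 hypothesis (Σ ratio = 4, N = 2676):
  tall red-fruited: 2676 × 1/4 = 669
  tall yellow-fruited: 2676 × 1/4 = 669
  dwarf red-fruited: 2676 × 1/4 = 669
  dwarf yellow-fruited: 2676 × 1/4 = 669
χ² = Σ (O − E)² / E
  tall red-fruited: (750 − 669)² / 669 = 9.8072
  tall yellow-fruited: (629 − 669)² / 669 = 2.3916
  dwarf red-fruited: (631 − 669)² / 669 = 2.1584
  dwarf yellow-fruited: (666 − 669)² / 669 = 0.0135
χ² = 9.8072 + 2.3916 + 2.1584 + 0.0135 = 14.3707 ≈ 14.371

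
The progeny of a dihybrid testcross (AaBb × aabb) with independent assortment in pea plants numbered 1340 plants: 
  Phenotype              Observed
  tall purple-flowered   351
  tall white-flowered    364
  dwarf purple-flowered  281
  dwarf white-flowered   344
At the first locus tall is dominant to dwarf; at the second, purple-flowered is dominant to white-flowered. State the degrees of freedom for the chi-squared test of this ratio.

A dihybrid testcross with independent assortment gives a 1:1:1:1 ratio.
A goodness-of-fit test with 4 phenotype classes has df = 4 − 1 = 3.

3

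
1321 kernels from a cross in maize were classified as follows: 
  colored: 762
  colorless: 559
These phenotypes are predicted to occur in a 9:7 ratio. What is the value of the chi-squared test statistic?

1.103

The 9:7 ratio has 16 parts, so with N = 1321 the expected counts are:
  colored: 1321 × 9/16 = 743.0625
  colorless: 1321 × 7/16 = 577.9375
χ² = Σ (O − E)² / E
  colored: (762 − 743.0625)² / 743.0625 = 0.4826
  colorless: (559 − 577.9375)² / 577.9375 = 0.6205
χ² = 0.4826 + 0.6205 = 1.1031 ≈ 1.103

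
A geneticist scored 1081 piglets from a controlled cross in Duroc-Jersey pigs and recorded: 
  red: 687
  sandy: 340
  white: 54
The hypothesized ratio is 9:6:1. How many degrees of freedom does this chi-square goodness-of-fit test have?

A goodness-of-fit test with 3 phenotype classes has df = 3 − 1 = 2.

2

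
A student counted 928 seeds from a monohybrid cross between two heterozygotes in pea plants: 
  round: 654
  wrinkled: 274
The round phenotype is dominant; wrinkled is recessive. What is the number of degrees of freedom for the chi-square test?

For a monohybrid cross between heterozygotes with complete dominance, the expected phenotypic ratio is 3:1.
A goodness-of-fit test with 2 phenotype classes has df = 2 − 1 = 1.

1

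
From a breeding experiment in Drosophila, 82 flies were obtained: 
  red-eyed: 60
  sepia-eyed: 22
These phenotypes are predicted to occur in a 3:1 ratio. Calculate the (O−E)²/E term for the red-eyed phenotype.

Total ratio parts = 4. Expected numbers out of 82:
  red-eyed: 82 × 3/4 = 61.5
  sepia-eyed: 82 × 1/4 = 20.5
Contribution of red-eyed: (60 − 61.5)² / 61.5 = 0.0366

0.037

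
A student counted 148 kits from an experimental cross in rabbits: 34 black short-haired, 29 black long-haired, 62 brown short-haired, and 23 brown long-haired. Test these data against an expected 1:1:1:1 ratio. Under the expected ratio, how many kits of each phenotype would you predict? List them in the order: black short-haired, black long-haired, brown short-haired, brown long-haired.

37, 37, 37, 37

Total ratio parts = 4. Expected numbers out of 148:
  black short-haired: 148 × 1/4 = 37
  black long-haired: 148 × 1/4 = 37
  brown short-haired: 148 × 1/4 = 37
  brown long-haired: 148 × 1/4 = 37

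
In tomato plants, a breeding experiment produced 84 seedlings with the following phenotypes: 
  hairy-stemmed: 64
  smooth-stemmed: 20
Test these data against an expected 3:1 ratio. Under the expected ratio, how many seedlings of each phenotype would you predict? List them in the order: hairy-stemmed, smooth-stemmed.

Total ratio parts = 4. Expected numbers out of 84:
  hairy-stemmed: 84 × 3/4 = 63
  smooth-stemmed: 84 × 1/4 = 21

63, 21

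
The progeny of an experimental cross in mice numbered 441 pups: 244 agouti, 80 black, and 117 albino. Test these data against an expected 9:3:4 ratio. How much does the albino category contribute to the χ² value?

The 9:3:4 ratio has 16 parts, so with N = 441 the expected counts are:
  agouti: 441 × 9/16 = 248.0625
  black: 441 × 3/16 = 82.6875
  albino: 441 × 4/16 = 110.25
Contribution of albino: (117 − 110.25)² / 110.25 = 0.4133

0.413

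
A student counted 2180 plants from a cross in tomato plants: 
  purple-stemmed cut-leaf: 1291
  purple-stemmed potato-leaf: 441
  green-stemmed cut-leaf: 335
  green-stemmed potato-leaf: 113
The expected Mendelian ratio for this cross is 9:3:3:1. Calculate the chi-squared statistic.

23.238

The 9:3:3:1 ratio has 16 parts, so with N = 2180 the expected counts are:
  purple-stemmed cut-leaf: 2180 × 9/16 = 1226.25
  purple-stemmed potato-leaf: 2180 × 3/16 = 408.75
  green-stemmed cut-leaf: 2180 × 3/16 = 408.75
  green-stemmed potato-leaf: 2180 × 1/16 = 136.25
χ² = Σ (O − E)² / E
  purple-stemmed cut-leaf: (1291 − 1226.25)² / 1226.25 = 3.4190
  purple-stemmed potato-leaf: (441 − 408.75)² / 408.75 = 2.5445
  green-stemmed cut-leaf: (335 − 408.75)² / 408.75 = 13.3066
  green-stemmed potato-leaf: (113 − 136.25)² / 136.25 = 3.9674
χ² = 3.4190 + 2.5445 + 13.3066 + 3.9674 = 23.2375 ≈ 23.238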